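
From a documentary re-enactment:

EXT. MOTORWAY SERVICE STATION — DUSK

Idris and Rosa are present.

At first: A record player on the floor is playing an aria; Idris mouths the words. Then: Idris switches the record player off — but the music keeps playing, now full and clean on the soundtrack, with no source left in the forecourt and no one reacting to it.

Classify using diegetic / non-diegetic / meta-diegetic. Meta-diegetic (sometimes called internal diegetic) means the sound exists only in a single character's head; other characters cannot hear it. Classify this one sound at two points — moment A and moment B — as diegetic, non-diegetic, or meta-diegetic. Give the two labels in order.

diegetic, non-diegetic

Moment A: a record player is a real in-scene source and Idris reacts to it → diegetic.
Moment B: there is no longer any in-world source and no one can hear it — it has become underscore → non-diegetic.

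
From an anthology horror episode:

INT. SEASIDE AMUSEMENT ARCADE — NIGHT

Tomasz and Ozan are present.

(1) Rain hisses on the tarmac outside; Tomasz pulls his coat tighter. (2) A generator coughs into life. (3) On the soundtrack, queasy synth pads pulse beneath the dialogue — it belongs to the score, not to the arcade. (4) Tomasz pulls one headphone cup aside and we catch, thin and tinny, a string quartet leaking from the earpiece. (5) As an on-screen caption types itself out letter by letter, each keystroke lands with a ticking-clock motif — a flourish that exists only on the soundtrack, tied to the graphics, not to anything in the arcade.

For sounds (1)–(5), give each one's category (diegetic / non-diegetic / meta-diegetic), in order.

diegetic, diegetic, non-diegetic, diegetic, non-diegetic

(1) ambient/room sound belonging to the story's physical space → diegetic.
(2) the sound comes from a generator physically present in the location → diegetic.
Sound (3): nothing in the arcade produces it and the characters don't hear it — pure soundtrack, so non-diegetic.
Sound (4): the earpiece is a real device on Tomasz's head — source music, so diegetic.
(5) is non-diegetic: the caption isn't part of the story world, so neither is the sound tied to it.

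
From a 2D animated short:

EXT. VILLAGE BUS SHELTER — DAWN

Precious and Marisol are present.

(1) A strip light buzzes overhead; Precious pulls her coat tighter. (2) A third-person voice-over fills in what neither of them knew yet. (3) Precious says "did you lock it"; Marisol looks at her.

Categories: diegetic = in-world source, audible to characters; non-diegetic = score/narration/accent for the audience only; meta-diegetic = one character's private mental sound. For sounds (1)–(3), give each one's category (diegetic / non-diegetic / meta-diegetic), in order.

Sound (1): it's the actual ambient sound of the location, so diegetic.
(2) external voice-over — not a character, not heard by anyone in the scene → non-diegetic.
(3) is diegetic: Precious is a character speaking aloud in the scene.

diegetic, non-diegetic, diegetic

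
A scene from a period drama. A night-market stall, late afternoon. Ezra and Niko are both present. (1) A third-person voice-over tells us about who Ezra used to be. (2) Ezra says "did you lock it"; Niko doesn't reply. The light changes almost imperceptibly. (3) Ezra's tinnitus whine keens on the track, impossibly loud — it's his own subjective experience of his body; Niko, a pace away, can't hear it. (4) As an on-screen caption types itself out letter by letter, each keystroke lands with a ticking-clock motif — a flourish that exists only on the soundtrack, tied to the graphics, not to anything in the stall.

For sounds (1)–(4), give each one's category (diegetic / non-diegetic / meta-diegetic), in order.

non-diegetic, diegetic, meta-diegetic, non-diegetic

(1) is non-diegetic: commentary laid over the scene from outside the fiction.
(2) is diegetic: on-screen dialogue — Ezra speaks and Niko is there to hear.
(3) a subjective body sound — Ezra's private perception, inaudible to Niko → meta-diegetic.
Sound (4): sound married to a title/caption — outside the diegesis by definition, so non-diegetic.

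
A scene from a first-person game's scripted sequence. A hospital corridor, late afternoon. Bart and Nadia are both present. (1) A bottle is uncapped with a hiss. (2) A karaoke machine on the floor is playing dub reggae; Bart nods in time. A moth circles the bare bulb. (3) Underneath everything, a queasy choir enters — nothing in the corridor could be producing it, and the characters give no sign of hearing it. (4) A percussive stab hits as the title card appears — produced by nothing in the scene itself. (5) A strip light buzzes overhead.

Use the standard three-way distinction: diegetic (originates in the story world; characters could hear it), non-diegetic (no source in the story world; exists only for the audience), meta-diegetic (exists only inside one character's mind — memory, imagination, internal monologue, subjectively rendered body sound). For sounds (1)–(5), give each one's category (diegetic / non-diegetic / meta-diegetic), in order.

(1) the sound comes from a bottle physically present in the location → diegetic.
Sound (2): the music comes from an on-screen device that Bart responds to, so diegetic.
Sound (3): nothing in the corridor produces it and the characters don't hear it — pure soundtrack, so non-diegetic.
Sound (4): an editorial stinger — it belongs to the cut, not the story world, so non-diegetic.
(5) is diegetic: it's the actual ambient sound of the location.

diegetic, diegetic, non-diegetic, non-diegetic, diegetic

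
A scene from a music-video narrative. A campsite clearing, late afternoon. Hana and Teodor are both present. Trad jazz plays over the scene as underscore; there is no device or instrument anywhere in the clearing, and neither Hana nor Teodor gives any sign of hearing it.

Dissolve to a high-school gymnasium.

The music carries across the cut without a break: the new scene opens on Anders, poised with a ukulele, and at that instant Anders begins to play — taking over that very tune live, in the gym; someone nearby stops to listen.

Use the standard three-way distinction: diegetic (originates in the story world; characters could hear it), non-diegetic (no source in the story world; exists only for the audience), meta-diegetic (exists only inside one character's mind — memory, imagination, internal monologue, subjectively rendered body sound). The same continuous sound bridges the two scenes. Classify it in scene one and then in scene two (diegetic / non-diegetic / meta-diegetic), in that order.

non-diegetic, diegetic

Scene one: there's no in-world source anywhere and no character hears it — underscore for the audience only → non-diegetic.
Scene two: from the moment Anders starts playing, the tune is being performed on a ukulele inside the story world and another character hears it → diegetic.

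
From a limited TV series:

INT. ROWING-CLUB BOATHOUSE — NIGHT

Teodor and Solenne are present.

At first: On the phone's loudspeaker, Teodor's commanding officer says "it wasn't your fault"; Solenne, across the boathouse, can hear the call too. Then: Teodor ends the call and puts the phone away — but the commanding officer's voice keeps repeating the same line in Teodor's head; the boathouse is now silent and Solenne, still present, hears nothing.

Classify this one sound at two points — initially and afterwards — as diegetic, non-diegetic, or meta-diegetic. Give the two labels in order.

Initially: the loudspeaker is an in-world source; both Teodor and Solenne hear the call → diegetic.
Afterwards: with the phone off, the voice continues only as Teodor's private mental replay — Solenne can't hear it → meta-diegetic.

diegetic, meta-diegetic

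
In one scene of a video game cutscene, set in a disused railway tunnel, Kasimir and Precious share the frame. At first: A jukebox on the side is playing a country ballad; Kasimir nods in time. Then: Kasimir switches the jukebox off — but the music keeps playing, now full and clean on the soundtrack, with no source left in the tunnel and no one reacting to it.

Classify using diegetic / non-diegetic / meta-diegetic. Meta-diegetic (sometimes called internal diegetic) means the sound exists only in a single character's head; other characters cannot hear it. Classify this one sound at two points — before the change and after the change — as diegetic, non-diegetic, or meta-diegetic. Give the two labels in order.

diegetic, non-diegetic

Before the change: a jukebox is a real in-scene source and Kasimir reacts to it → diegetic.
After the change: there is no longer any in-world source and no one can hear it — it has become underscore → non-diegetic.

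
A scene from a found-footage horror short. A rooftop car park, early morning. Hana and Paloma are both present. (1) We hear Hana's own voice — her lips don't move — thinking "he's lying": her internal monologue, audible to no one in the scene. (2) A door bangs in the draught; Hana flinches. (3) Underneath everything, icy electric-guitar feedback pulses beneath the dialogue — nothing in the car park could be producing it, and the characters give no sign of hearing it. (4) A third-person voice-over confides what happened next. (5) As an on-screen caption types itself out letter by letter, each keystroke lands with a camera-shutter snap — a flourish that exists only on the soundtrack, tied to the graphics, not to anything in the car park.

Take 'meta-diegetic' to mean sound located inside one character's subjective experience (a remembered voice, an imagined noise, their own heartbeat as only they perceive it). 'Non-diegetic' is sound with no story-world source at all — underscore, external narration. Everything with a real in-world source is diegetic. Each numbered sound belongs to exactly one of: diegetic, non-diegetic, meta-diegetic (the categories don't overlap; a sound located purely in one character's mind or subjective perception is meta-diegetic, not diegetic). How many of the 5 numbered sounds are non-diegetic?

Sound (1): Hana's thought-voice: a private mental sound no other character can hear, so meta-diegetic.
(2) is diegetic: an in-world source (a door); characters could hear it.
(3) nothing in the car park produces it and the characters don't hear it — pure soundtrack → non-diegetic.
(4) is non-diegetic: commentary laid over the scene from outside the fiction.
Sound (5): sound married to a title/caption — outside the diegesis by definition, so non-diegetic.
Non-diegetic: (3), (4), (5) — that's 3.

3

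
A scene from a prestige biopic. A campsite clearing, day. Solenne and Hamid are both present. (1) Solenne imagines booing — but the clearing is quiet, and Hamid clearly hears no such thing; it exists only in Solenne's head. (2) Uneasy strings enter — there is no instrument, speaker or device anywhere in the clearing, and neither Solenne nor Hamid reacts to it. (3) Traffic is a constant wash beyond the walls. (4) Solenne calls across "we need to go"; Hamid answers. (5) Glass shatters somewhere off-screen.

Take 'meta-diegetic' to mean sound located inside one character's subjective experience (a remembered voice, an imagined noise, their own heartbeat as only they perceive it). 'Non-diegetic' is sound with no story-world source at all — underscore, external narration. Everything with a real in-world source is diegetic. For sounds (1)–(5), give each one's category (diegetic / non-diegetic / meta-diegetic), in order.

Sound (1): subjective to Solenne: the clearing is silent and Hamid hears nothing, so meta-diegetic.
(2) is non-diegetic: nothing in the clearing produces it and the characters don't hear it — pure soundtrack.
Sound (3): traffic is part of the location's real environment, so diegetic.
(4) is diegetic: Solenne is a character speaking aloud in the scene.
(5) an in-world source (glass); characters could hear it → diegetic.

meta-diegetic, non-diegetic, diegetic, diegetic, diegetic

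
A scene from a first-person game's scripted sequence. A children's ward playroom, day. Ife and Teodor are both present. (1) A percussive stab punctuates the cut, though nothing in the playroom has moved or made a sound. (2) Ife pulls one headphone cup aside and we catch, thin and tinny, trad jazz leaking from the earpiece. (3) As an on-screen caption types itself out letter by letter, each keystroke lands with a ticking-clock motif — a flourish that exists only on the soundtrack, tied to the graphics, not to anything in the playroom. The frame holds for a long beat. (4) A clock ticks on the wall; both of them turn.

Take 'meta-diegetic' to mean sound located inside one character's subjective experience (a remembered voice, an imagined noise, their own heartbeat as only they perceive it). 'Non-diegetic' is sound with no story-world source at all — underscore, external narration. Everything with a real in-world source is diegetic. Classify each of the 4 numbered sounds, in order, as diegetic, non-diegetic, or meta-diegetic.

(1) it's a sound-design accent with no in-world source; no one in the scene can hear it → non-diegetic.
Sound (2): the earpiece is a real device on Ife's head — source music, so diegetic.
(3) is non-diegetic: sound married to a title/caption — outside the diegesis by definition.
(4) the sound comes from a clock physically present in the location → diegetic.

non-diegetic, diegetic, non-diegetic, diegetic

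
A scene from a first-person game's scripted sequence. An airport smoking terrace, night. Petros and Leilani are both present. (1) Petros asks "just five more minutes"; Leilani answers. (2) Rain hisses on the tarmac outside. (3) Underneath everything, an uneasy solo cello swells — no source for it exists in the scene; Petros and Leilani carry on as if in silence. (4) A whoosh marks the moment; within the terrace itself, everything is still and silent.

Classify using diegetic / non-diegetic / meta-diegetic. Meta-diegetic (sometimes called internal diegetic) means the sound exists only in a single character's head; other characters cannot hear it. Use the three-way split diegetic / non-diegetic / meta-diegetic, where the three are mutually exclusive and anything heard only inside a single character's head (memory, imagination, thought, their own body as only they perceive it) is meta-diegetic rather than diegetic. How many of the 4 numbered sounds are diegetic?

2

(1) is diegetic: on-screen dialogue — Petros speaks and Leilani is there to hear.
(2) is diegetic: rain is part of the location's real environment.
Sound (3): score with no on-screen or off-screen source; it exists for the audience alone, so non-diegetic.
Sound (4): an editorial stinger — it belongs to the cut, not the story world, so non-diegetic.
So 2 of the 4 are diegetic: (1), (2).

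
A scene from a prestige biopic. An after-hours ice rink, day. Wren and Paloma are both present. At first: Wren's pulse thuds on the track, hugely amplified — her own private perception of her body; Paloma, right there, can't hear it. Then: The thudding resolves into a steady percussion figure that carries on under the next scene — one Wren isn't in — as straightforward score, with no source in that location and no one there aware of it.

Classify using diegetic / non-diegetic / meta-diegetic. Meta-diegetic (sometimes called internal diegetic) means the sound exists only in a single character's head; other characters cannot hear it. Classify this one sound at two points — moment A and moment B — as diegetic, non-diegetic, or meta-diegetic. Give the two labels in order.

meta-diegetic, non-diegetic

Moment A: it's Wren's subjective body sound, inaudible to Paloma → meta-diegetic.
Moment B: detached from Wren and playing as sourceless score over a scene she isn't in — for the audience only → non-diegetic.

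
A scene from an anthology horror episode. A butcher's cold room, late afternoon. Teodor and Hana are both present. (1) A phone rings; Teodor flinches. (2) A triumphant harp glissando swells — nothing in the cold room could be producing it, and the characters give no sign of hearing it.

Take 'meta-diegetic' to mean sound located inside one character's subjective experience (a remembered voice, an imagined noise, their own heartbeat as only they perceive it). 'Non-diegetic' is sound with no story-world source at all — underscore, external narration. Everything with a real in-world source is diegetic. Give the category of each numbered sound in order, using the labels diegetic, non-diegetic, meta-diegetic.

(1) is diegetic: the sound comes from a phone physically present in the location.
(2) nothing in the cold room produces it and the characters don't hear it — pure soundtrack → non-diegetic.

diegetic, non-diegetic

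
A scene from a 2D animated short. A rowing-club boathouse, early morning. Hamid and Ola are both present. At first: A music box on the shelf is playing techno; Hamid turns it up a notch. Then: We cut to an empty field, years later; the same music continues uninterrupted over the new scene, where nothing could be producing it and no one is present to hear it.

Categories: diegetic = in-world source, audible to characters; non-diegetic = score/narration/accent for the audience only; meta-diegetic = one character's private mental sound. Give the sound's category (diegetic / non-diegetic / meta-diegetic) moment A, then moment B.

Moment A: a music box is a real in-scene source and Hamid reacts to it → diegetic.
Moment B: there is no longer any in-world source and no one can hear it — it has become underscore → non-diegetic.

diegetic, non-diegetic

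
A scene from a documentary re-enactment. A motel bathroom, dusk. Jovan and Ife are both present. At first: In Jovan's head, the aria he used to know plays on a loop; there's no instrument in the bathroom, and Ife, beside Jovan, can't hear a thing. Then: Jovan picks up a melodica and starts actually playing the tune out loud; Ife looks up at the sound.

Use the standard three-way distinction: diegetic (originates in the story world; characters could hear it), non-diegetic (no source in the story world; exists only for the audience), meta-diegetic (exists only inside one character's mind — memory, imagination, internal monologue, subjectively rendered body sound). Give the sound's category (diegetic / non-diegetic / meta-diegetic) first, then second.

First: the tune exists only as Jovan's private memory; Ife can't hear it → meta-diegetic.
Second: Jovan is now producing it live on a melodica, in the room, and Ife hears it → diegetic.

meta-diegetic, diegetic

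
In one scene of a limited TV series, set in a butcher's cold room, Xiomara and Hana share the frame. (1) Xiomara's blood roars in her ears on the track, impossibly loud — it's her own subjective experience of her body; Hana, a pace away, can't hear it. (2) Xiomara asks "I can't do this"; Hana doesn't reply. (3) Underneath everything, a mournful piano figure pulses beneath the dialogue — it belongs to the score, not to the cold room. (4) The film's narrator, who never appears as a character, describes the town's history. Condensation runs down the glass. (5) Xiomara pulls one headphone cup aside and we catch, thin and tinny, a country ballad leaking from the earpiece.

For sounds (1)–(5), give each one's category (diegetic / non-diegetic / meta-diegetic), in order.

Sound (1): a subjective body sound — Xiomara's private perception, inaudible to Hana, so meta-diegetic.
(2) is diegetic: Xiomara is a character speaking aloud in the scene.
Sound (3): nothing in the cold room produces it and the characters don't hear it — pure soundtrack, so non-diegetic.
(4) is non-diegetic: commentary laid over the scene from outside the fiction.
(5) the headphones are an on-screen source → diegetic.

meta-diegetic, diegetic, non-diegetic, non-diegetic, diegetic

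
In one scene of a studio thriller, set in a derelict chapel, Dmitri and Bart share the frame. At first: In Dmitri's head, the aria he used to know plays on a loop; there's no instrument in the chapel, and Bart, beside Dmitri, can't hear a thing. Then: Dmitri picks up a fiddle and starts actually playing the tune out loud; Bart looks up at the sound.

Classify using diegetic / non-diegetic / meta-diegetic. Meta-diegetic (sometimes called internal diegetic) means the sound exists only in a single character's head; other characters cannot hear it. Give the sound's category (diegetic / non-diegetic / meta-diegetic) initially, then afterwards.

meta-diegetic, diegetic

Initially: the tune exists only as Dmitri's private memory; Bart can't hear it → meta-diegetic.
Afterwards: Dmitri is now producing it live on a fiddle, in the room, and Bart hears it → diegetic.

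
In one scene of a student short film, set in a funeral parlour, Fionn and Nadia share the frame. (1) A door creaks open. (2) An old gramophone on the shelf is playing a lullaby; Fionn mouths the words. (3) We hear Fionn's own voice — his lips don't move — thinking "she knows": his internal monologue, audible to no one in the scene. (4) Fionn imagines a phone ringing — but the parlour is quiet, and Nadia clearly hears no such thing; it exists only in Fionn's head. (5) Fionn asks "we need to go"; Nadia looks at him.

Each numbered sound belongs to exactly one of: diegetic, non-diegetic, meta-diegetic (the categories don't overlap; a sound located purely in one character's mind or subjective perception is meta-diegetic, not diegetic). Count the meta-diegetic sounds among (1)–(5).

Sound (1): a door is a real object/event in the scene's world, so diegetic.
(2) an old gramophone is a physical source in the scene and Fionn reacts to it → diegetic.
Sound (3): it's Fionn's unspoken thought, heard only by the audience via his subjectivity, so meta-diegetic.
Sound (4): the sound is imagined by Fionn; nothing in the story world is producing it and Nadia can't hear it, so meta-diegetic.
(5) is diegetic: spoken by a character present in the story world.
Meta-diegetic: (3), (4) — that's 2.

2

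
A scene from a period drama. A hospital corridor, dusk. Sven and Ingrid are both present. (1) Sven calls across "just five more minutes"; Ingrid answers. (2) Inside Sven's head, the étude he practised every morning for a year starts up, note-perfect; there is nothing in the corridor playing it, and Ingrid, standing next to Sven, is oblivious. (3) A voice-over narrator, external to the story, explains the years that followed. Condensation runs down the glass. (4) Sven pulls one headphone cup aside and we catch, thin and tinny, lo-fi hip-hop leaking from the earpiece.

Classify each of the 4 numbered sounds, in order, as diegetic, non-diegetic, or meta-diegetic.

diegetic, meta-diegetic, non-diegetic, diegetic

(1) is diegetic: on-screen dialogue — Sven speaks and Ingrid is there to hear.
Sound (2): it lives in Sven's subjectivity, not in the corridor, so meta-diegetic.
(3) is non-diegetic: commentary laid over the scene from outside the fiction.
(4) is diegetic: the headphones are an on-screen source.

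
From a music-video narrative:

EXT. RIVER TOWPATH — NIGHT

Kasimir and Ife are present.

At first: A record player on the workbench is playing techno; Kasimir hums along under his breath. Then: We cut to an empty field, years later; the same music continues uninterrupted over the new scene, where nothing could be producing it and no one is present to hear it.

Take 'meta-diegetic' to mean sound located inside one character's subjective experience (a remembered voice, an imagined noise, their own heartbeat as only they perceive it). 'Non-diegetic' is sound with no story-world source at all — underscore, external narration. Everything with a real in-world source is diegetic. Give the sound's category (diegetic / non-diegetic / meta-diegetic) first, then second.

First: a record player is a real in-scene source and Kasimir reacts to it → diegetic.
Second: there is no longer any in-world source and no one can hear it — it has become underscore → non-diegetic.

diegetic, non-diegetic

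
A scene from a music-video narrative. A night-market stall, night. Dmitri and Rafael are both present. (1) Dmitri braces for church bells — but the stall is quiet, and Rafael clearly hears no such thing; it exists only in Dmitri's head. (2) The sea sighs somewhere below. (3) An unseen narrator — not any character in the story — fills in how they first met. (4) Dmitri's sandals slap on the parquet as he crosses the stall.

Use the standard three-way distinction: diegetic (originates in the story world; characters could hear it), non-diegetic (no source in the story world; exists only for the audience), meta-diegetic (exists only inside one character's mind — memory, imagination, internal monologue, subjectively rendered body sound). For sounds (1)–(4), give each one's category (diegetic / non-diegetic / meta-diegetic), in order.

meta-diegetic, diegetic, non-diegetic, diegetic

Sound (1): Dmitri alone 'hears' it — an imagined sound, not present in the space, so meta-diegetic.
(2) ambient/room sound belonging to the story's physical space → diegetic.
Sound (3): external voice-over — not a character, not heard by anyone in the scene, so non-diegetic.
(4) is diegetic: Dmitri's footsteps are produced in the story world.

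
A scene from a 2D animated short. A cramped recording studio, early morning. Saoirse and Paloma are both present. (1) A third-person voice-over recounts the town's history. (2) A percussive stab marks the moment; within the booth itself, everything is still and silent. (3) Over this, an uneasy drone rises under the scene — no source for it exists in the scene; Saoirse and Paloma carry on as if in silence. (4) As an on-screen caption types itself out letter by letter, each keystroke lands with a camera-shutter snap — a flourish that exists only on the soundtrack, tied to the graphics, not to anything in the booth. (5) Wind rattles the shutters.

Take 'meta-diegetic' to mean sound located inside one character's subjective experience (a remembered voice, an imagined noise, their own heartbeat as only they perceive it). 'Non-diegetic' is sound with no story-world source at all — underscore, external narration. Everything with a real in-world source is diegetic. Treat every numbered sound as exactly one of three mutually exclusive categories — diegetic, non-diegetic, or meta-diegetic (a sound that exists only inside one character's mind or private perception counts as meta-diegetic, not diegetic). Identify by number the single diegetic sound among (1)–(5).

5

(1) external voice-over — not a character, not heard by anyone in the scene → non-diegetic.
(2) is non-diegetic: it's a sound-design accent with no in-world source; no one in the scene can hear it.
(3) is non-diegetic: score with no on-screen or off-screen source; it exists for the audience alone.
(4) it accompanies on-screen graphics, not anything inside the story world → non-diegetic.
Sound (5): ambient/room sound belonging to the story's physical space, so diegetic.
Only (5) is diegetic.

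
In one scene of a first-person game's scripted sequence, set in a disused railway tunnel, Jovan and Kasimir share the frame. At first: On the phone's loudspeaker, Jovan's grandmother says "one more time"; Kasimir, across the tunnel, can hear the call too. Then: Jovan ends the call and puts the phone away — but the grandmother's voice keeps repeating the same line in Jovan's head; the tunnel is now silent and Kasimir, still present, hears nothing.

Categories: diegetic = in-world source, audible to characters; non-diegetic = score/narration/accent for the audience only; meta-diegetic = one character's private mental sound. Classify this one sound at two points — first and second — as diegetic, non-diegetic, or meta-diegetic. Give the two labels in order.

diegetic, meta-diegetic

First: the loudspeaker is an in-world source; both Jovan and Kasimir hear the call → diegetic.
Second: with the phone off, the voice continues only as Jovan's private mental replay — Kasimir can't hear it → meta-diegetic.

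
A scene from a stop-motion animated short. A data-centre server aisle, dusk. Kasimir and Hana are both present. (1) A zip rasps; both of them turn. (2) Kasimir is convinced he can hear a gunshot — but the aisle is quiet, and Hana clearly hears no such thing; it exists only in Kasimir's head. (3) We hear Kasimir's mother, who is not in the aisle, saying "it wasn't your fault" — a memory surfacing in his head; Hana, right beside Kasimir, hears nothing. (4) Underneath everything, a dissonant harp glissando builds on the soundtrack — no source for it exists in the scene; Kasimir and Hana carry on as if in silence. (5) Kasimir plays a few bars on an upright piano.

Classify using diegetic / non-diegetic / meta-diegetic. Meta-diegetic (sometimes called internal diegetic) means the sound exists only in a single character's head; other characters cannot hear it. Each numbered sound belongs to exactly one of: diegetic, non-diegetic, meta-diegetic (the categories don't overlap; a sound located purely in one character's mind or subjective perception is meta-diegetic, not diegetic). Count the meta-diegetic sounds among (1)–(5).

2

(1) is diegetic: an in-world source (a zip); characters could hear it.
(2) is meta-diegetic: Kasimir alone 'hears' it — an imagined sound, not present in the space.
(3) the voice is a memory playing only inside Kasimir's mind; Hana can't hear it → meta-diegetic.
Sound (4): it has no source in the story world and no character can hear it — it's underscore, so non-diegetic.
Sound (5): Kasimir is producing the music live, in the story world, so diegetic.
So 2 of the 5 are meta-diegetic: (2), (3).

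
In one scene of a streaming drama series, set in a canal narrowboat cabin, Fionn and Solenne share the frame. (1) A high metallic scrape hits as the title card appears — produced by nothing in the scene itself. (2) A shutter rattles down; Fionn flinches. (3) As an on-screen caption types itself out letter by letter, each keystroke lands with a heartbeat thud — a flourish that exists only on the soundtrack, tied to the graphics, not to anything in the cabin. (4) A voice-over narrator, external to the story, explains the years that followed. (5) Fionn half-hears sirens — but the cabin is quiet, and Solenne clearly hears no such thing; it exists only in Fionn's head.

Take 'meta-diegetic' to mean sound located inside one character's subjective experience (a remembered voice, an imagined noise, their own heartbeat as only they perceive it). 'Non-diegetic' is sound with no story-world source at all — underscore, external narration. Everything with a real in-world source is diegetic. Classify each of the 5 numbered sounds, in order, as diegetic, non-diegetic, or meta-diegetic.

non-diegetic, diegetic, non-diegetic, non-diegetic, meta-diegetic

(1) is non-diegetic: nothing in the scene produces it; it's an accent added for the audience.
(2) a shutter is a real object/event in the scene's world → diegetic.
(3) is non-diegetic: the caption isn't part of the story world, so neither is the sound tied to it.
Sound (4): commentary laid over the scene from outside the fiction, so non-diegetic.
(5) is meta-diegetic: the sound is imagined by Fionn; nothing in the story world is producing it and Solenne can't hear it.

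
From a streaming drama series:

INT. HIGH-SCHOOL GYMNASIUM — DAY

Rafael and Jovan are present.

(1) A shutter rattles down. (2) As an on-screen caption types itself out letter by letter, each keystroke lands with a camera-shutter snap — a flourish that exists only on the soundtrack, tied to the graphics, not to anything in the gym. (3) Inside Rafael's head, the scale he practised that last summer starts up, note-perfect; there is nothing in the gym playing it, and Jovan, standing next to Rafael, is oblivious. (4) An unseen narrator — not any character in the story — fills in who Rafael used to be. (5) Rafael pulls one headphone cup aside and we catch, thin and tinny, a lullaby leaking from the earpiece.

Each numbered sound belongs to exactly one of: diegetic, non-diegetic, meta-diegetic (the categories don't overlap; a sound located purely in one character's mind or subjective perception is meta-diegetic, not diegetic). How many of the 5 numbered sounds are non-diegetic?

2

Sound (1): an in-world source (a shutter); characters could hear it, so diegetic.
(2) the caption isn't part of the story world, so neither is the sound tied to it → non-diegetic.
Sound (3): remembered music, private to Rafael — Jovan is oblivious because it isn't in the room, so meta-diegetic.
Sound (4): commentary laid over the scene from outside the fiction, so non-diegetic.
(5) the headphones are an on-screen source → diegetic.
Non-diegetic: (2), (4) — that's 2.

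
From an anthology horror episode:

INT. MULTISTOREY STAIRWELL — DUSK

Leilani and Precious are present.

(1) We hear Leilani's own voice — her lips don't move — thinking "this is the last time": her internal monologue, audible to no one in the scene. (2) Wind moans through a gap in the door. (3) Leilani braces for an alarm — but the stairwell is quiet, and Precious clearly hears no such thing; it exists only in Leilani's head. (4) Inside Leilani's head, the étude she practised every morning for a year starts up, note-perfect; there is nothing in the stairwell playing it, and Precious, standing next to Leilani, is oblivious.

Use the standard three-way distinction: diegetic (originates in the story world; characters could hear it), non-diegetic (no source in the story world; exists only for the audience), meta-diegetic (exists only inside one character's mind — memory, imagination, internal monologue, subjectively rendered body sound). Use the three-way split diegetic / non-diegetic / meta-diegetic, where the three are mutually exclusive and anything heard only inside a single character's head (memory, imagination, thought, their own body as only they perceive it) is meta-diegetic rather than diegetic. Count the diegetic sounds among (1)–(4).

1

Sound (1): internal monologue — inside Leilani's mind, not spoken into the scene, so meta-diegetic.
(2) ambient/room sound belonging to the story's physical space → diegetic.
Sound (3): the sound is imagined by Leilani; nothing in the story world is producing it and Precious can't hear it, so meta-diegetic.
(4) is meta-diegetic: it lives in Leilani's subjectivity, not in the stairwell.
So 1 of the 4 is diegetic: (2).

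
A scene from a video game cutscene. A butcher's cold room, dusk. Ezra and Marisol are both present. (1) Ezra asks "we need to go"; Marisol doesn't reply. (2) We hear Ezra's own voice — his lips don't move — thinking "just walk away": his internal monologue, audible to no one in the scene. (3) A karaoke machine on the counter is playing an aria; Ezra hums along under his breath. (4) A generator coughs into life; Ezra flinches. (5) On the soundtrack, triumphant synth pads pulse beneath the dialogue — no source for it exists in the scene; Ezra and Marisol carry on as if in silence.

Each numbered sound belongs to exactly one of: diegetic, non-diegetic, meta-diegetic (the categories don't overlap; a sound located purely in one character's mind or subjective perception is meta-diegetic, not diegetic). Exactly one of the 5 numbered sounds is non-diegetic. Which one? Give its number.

5

(1) is diegetic: on-screen dialogue — Ezra speaks and Marisol is there to hear.
(2) Ezra's thought-voice: a private mental sound no other character can hear → meta-diegetic.
(3) the music comes from an on-screen device that Ezra responds to → diegetic.
(4) an in-world source (a generator); characters could hear it → diegetic.
(5) is non-diegetic: score with no on-screen or off-screen source; it exists for the audience alone.
Only (5) is non-diegetic.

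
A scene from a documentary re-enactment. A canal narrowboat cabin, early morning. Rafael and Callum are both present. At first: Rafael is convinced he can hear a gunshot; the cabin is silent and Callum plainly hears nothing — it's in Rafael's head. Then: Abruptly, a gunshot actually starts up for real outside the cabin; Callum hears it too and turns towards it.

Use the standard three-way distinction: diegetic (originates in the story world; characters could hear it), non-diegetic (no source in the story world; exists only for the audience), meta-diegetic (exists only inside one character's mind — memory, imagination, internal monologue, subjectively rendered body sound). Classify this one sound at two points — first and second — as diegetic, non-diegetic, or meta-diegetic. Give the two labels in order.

First: only Rafael 'hears' it — imagined, in his mind → meta-diegetic.
Second: now there's a real external source and Callum hears it too — in the story world → diegetic.

meta-diegetic, diegetic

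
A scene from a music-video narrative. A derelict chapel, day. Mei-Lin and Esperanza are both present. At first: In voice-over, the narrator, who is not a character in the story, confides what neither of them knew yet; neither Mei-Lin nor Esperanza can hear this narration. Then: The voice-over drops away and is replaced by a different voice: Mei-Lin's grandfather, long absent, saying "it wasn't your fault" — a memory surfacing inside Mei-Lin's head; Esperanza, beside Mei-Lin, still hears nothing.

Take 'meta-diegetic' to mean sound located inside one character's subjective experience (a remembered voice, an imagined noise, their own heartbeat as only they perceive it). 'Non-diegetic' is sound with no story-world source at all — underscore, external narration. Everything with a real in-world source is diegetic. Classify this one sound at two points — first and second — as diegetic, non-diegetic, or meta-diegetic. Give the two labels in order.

First: the external narrator addresses only the audience — outside the story world → non-diegetic.
Second: the replacement voice is a memory inside Mei-Lin's mind specifically → meta-diegetic.

non-diegetic, meta-diegetic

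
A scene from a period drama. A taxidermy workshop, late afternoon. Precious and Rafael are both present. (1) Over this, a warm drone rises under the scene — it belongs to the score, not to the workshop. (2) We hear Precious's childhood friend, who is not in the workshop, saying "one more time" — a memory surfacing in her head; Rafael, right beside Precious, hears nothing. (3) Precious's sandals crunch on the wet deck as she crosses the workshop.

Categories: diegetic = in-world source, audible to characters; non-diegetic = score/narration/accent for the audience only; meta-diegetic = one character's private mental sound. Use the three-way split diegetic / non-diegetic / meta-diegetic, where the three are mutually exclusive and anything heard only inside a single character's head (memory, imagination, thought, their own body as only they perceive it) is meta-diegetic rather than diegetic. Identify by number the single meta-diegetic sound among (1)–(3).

Sound (1): score with no on-screen or off-screen source; it exists for the audience alone, so non-diegetic.
Sound (2): a remembered line, private to Precious — not present in the room, not audible to Rafael, so meta-diegetic.
Sound (3): it's the physical sound of Precious moving in the space, so diegetic.
Only (2) is meta-diegetic.

2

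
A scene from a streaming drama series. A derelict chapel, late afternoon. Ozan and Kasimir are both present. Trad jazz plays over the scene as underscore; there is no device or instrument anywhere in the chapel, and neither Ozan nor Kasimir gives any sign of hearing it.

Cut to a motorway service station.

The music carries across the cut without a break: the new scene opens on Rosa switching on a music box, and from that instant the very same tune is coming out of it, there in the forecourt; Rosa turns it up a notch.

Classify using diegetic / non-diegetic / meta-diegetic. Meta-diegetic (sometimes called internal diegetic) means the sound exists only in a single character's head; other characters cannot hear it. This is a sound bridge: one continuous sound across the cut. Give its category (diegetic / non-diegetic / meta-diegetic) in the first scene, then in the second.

non-diegetic, diegetic

Scene one: there's no in-world source anywhere and no character hears it — underscore for the audience only → non-diegetic.
Scene two: once Rosa turns on a music box, the music has a real source in the story world and Rosa reacts to it → diegetic.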